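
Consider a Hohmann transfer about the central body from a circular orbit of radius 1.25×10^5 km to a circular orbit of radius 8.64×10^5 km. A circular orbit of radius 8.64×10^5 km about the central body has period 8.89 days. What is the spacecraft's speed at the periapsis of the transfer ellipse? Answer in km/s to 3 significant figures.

v = 24.6 km/s

From Kepler's third law T² = 4π²r³/μ at r = 8.64×10^5 km, T = 8.89 days = 8.89 × 86400 s = 7.68096×10^5 s: μ = 4π²r³/T² = 4.31589×10^7 km³/s².
Semi-major axis of the transfer orbit: a_t = (1.250×10^5 + 8.640×10^5)/2 = 4.945×10^5 km.
The periapsis of the transfer ellipse is at r = 1.250×10^5 km.
From the vis-viva equation, v = √[μ(2/r − 1/a_t)] = 24.56 km/s.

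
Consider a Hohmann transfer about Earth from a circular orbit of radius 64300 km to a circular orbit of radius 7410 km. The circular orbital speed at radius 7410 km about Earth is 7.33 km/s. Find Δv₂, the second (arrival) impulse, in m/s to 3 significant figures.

Δv₂ = 2490 m/s

From the circular-orbit relation v² = μ/r at r = 7410 km: μ = v²r = (7.33)² × 7410 = 3.98131×10^5 km³/s².
Semi-major axis of the transfer orbit: a_t = (64300 + 7410)/2 = 35855 km.
Circular speed at r = 7410 km: v_c = √(μ/r) = 7.330 km/s.
Vis-viva on the transfer ellipse at r = 7410 km gives v_t = √[μ(2/r − 1/a_t)] = 9.816 km/s.
Δv₂ = |v_t − v_c| = |9.816 − 7.330| = 2.486 km/s.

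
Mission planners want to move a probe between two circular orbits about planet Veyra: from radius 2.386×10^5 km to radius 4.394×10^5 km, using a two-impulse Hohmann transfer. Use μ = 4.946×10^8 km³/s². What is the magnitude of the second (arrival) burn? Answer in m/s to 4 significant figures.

Δv₂ = 5403 m/s

Semi-major axis of the transfer orbit: a_t = (2.386×10^5 + 4.394×10^5)/2 = 3.390×10^5 km.
On the circular orbit at r = 4.394×10^5 km, v_c = √(μ/r) = 33.550 km/s.
Transfer-orbit speed at the same r (vis-viva, a = a_t): v_t = √[μ(2/r − 1/a_t)] = 28.147 km/s.
Δv₂ = |v_t − v_c| = |28.147 − 33.550| = 5.403 km/s.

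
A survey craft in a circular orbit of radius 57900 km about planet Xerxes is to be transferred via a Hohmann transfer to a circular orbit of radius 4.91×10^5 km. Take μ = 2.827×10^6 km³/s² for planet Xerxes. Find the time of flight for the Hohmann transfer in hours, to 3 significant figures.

t = 74.6 hours

Transfer-ellipse semi-major axis a_t = (r₁ + r₂)/2 = (57900 + 4.910×10^5)/2 = 2.7445×10^5 km.
By Kepler's third law the transfer-orbit period is T = 2π√(a_t³/μ), so t = T/2 = 2.686×10^5 s.
Converting: 2.686×10^5 s ÷ 3600 s/hour = 74.6 hours.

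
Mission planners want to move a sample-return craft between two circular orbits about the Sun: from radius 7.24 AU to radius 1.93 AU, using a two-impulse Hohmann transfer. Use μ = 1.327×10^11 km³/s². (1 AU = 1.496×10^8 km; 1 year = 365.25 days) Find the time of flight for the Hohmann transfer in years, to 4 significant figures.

t = 4.909 years

In km: r₁ = 7.24 × 1.496×10^8 = 1.083104×10^9 km; r₂ = 1.93 × 1.496×10^8 = 2.88728×10^8 km.
Semi-major axis of the transfer orbit: a_t = (1.083104×10^9 + 2.88728×10^8)/2 = 6.85916×10^8 km.
Transfer time t = π√(a_t³/μ) = π√((6.85916×10^8)³ / 1.327×10^11) = 1.5492×10^8 s.
Converting: 1.5492×10^8 s ÷ 3.15576×10^7 s/year (365.25 × 86400) = 4.909 years.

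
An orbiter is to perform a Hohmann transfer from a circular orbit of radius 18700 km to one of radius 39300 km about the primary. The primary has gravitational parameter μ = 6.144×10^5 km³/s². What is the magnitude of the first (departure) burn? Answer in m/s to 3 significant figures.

Δv₁ = 941 m/s

Transfer-ellipse semi-major axis a_t = (r₁ + r₂)/2 = (18700 + 39300)/2 = 29000 km.
On the circular orbit at r = 18700 km, v_c = √(μ/r) = 5.7320 km/s.
Vis-viva on the transfer ellipse at r = 18700 km gives v_t = √[μ(2/r − 1/a_t)] = 6.6727 km/s.
Δv₁ = |v_t − v_c| = |6.6727 − 5.7320| = 0.9407 km/s.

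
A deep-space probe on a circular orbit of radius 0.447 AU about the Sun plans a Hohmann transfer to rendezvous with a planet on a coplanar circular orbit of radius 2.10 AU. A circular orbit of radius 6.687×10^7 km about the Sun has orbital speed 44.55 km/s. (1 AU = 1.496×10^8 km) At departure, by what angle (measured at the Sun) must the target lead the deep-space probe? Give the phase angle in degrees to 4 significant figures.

φ = 95.00°

From the circular-orbit relation v² = μ/r at r = 6.687×10^7 km: μ = v²r = (44.55)² × 6.687×10^7 = 1.32717×10^11 km³/s².
In km: r₁ = 0.447 × 1.496×10^8 = 6.68712×10^7 km; r₂ = 2.10 × 1.496×10^8 = 3.1416×10^8 km.
Semi-major axis of the transfer orbit: a_t = (6.68712×10^7 + 3.1416×10^8)/2 = 1.905156×10^8 km.
The half-period of the transfer ellipse is t = π√(a_t³/μ) = 2.2677×10^7 s.
The target's mean motion on its circular orbit is ω₂ = √(μ/r₂³) = 6.5424×10^-8 rad/s.
Angle swept by the target during transfer: ω₂·t = 1.4836 rad = 85.00°.
The deep-space probe traverses 180° on the transfer ellipse, so the target must lead by 180° − 85.00° = 95.00°.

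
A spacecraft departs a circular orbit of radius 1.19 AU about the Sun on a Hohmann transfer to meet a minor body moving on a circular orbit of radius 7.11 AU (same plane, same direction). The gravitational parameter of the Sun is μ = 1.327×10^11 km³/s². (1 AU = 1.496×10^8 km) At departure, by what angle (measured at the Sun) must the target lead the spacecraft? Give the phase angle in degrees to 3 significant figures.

In km: r₁ = 1.19 × 1.496×10^8 = 1.78024×10^8 km; r₂ = 7.11 × 1.496×10^8 = 1.063656×10^9 km.
Transfer-ellipse semi-major axis a_t = (r₁ + r₂)/2 = (1.78024×10^8 + 1.063656×10^9)/2 = 6.2084×10^8 km.
The half-period of the transfer ellipse is t = π√(a_t³/μ) = 1.334×10^8 s.
Target angular speed ω₂ = √(μ/r₂³) = 1.050×10^-8 rad/s.
Angle swept by the target during transfer: ω₂·t = 1.401 rad = 80.27°.
The spacecraft traverses 180° on the transfer ellipse, so the target must lead by 180° − 80.27° = 99.7°.

φ = 99.7°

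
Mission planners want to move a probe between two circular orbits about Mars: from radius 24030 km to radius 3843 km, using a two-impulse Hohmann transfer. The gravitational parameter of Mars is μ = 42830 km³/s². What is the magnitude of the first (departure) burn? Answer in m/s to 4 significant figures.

Δv₁ = 634.0 m/s

Transfer-ellipse semi-major axis a_t = (r₁ + r₂)/2 = (24030 + 3843)/2 = 13936.5 km.
Circular speed at r = 24030 km: v_c = √(μ/r) = 1.33505 km/s.
Vis-viva on the transfer ellipse at r = 24030 km gives v_t = √[μ(2/r − 1/a_t)] = 0.701060 km/s.
Δv₁ = |v_t − v_c| = |0.701060 − 1.33505| = 0.6340 km/s.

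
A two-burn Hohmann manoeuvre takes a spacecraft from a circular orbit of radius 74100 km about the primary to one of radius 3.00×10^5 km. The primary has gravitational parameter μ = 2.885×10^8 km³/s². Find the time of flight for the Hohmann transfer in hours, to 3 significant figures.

The Hohmann ellipse has a_t = (r₁ + r₂)/2 = 1.8705×10^5 km.
Transfer time t = π√(a_t³/μ) = π√((1.8705×10^5)³ / 2.885×10^8) = 14960 s.
Converting: 14960 s ÷ 3600 s/hour = 4.16 hours.

t = 4.16 hours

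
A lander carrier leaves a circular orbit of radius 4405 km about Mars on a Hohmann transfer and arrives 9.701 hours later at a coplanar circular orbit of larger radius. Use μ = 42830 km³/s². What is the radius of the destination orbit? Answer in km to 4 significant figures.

Transfer time t = 9.701 hours = 34923.6 s, and t = π√(a_t³/μ).
So a_t = (μ t²/π²)^(1/3) = (42830 × (34923.6)² / π²)^(1/3) = 17427 km.
Since a_t = (r₁ + r₂)/2, r₂ = 2a_t − r₁ = 2×17427 − 4405 = 30449 km.

r₂ = 30450 km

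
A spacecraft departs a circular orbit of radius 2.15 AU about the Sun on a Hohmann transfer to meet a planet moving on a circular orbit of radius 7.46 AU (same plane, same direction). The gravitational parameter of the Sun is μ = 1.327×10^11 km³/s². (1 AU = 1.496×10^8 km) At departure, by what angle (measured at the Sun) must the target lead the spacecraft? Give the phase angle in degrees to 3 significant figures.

In km: r₁ = 2.15 × 1.496×10^8 = 3.2164×10^8 km; r₂ = 7.46 × 1.496×10^8 = 1.116016×10^9 km.
Semi-major axis of the transfer orbit: a_t = (3.2164×10^8 + 1.116016×10^9)/2 = 7.18828×10^8 km.
Transfer time t = π√(a_t³/μ) = 1.66208×10^8 s.
The target's mean motion on its circular orbit is ω₂ = √(μ/r₂³) = 9.77079×10^-9 rad/s.
Angle swept by the target during transfer: ω₂·t = 1.62398 rad = 93.047°.
The spacecraft traverses 180° on the transfer ellipse, so the target must lead by 180° − 93.047° = 87.0°.

φ = 87.0°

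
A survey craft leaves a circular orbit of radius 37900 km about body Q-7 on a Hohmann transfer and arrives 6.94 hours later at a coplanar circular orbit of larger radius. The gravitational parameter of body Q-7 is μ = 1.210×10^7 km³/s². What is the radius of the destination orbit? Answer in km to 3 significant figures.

r₂ = 1.45×10^5 km

Transfer time t = 6.94 hours = 24984 s, and t = π√(a_t³/μ).
So a_t = (μ t²/π²)^(1/3) = (1.210×10^7 × (24984)² / π²)^(1/3) = 91468 km.
Since a_t = (r₁ + r₂)/2, r₂ = 2a_t − r₁ = 2×91468 − 37900 = 1.45036×10^5 km.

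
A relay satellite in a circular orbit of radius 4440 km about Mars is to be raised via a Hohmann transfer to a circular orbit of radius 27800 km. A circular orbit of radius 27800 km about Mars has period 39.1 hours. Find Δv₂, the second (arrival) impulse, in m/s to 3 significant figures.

From Kepler's third law T² = 4π²r³/μ at r = 27800 km, T = 39.1 hours = 39.1 × 3600 s = 1.4076×10^5 s: μ = 4π²r³/T² = 42809.1 km³/s².
The Hohmann ellipse has a_t = (r₁ + r₂)/2 = 16120 km.
Circular speed at r = 27800 km: v_c = √(μ/r) = 1.241 km/s.
Vis-viva on the transfer ellipse at r = 27800 km gives v_t = √[μ(2/r − 1/a_t)] = 0.6513 km/s.
Δv₂ = |v_t − v_c| = |0.6513 − 1.241| = 0.5897 km/s.

Δv₂ = 590 m/s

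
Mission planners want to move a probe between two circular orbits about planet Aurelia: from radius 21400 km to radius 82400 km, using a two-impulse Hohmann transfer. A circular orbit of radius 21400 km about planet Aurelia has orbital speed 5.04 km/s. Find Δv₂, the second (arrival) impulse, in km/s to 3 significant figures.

From the circular-orbit relation v² = μ/r at r = 21400 km: μ = v²r = (5.04)² × 21400 = 5.43594×10^5 km³/s².
Transfer-ellipse semi-major axis a_t = (r₁ + r₂)/2 = (21400 + 82400)/2 = 51900 km.
On the circular orbit at r = 82400 km, v_c = √(μ/r) = 2.5685 km/s.
Vis-viva on the transfer ellipse at r = 82400 km gives v_t = √[μ(2/r − 1/a_t)] = 1.6493 km/s.
Δv₂ = |v_t − v_c| = |1.6493 − 2.5685| = 0.9192 km/s.

Δv₂ = 0.919 km/s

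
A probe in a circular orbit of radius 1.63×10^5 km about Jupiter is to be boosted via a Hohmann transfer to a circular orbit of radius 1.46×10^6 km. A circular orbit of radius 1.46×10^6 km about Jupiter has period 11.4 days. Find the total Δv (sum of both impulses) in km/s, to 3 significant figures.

Δv = 14.7 km/s

From Kepler's third law T² = 4π²r³/μ at r = 1.46×10^6 km, T = 11.4 days = 11.4 × 86400 s = 9.8496×10^5 s: μ = 4π²r³/T² = 1.26643×10^8 km³/s².
The Hohmann ellipse has a_t = (r₁ + r₂)/2 = 8.115×10^5 km.
At r₁ the circular-orbit speed is v₁ = √(μ/r₁) = 27.874 km/s.
On the transfer ellipse at r₁, vis-viva equation gives v_p = √[μ(2/r₁ − 1/a_t)] = 37.388 km/s.
First burn Δv₁ = |v_p − v₁| = 9.514 km/s.
Circular speed at r₂: v₂ = √(μ/r₂) = 9.3135 km/s.
Transfer-orbit speed at r₂: v_a = √[μ(2/r₂ − 1/a_t)] = 4.1741 km/s.
Second burn Δv₂ = |v₂ − v_a| = 5.139 km/s.
Δv = Δv₁ + Δv₂ = 9.514 + 5.139 = 14.65 km/s.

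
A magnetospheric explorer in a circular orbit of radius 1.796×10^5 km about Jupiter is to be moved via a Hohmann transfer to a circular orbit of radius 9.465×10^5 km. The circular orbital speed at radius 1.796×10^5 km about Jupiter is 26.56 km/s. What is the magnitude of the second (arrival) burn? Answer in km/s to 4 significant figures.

From the circular-orbit relation v² = μ/r at r = 1.796×10^5 km: μ = v²r = (26.56)² × 1.796×10^5 = 1.26696×10^8 km³/s².
Transfer-ellipse semi-major axis a_t = (r₁ + r₂)/2 = (1.796×10^5 + 9.465×10^5)/2 = 5.6305×10^5 km.
Circular speed at r = 9.465×10^5 km: v_c = √(μ/r) = 11.5697 km/s.
Transfer-orbit speed at the same r (vis-viva, a = a_t): v_t = √[μ(2/r − 1/a_t)] = 6.53432 km/s.
Δv₂ = |v_t − v_c| = |6.53432 − 11.5697| = 5.035 km/s.

Δv₂ = 5.035 km/s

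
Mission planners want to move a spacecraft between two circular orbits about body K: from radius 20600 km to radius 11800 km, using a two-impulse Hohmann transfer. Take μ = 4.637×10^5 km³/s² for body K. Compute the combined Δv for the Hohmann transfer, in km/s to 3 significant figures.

Δv = 1.50 km/s

Transfer-ellipse semi-major axis a_t = (r₁ + r₂)/2 = (20600 + 11800)/2 = 16200 km.
At r₁ the circular-orbit speed is v₁ = √(μ/r₁) = 4.7444 km/s.
On the transfer ellipse at r₁, vis-viva equation gives v_a = √[μ(2/r₁ − 1/a_t)] = 4.0492 km/s.
First burn Δv₁ = |v_a − v₁| = 0.6952 km/s.
At r₂, v₂ = √(μ/r₂) = 6.2687 km/s.
Transfer-orbit speed at r₂: v_p = √[μ(2/r₂ − 1/a_t)] = 7.0689 km/s.
Second burn Δv₂ = |v₂ − v_p| = 0.8002 km/s.
Total Δv = Δv₁ + Δv₂ = 1.495 km/s.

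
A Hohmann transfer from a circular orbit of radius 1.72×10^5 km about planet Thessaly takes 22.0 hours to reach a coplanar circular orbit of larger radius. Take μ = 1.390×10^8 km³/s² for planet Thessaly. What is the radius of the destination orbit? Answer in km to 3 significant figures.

r₂ = 7.19×10^5 km

Transfer time t = 22.0 hours = 79200 s, and t = π√(a_t³/μ).
So a_t = (μ t²/π²)^(1/3) = (1.390×10^8 × (79200)² / π²)^(1/3) = 4.4537×10^5 km.
Since a_t = (r₁ + r₂)/2, r₂ = 2a_t − r₁ = 2×4.4537×10^5 − 1.720×10^5 = 7.1874×10^5 km.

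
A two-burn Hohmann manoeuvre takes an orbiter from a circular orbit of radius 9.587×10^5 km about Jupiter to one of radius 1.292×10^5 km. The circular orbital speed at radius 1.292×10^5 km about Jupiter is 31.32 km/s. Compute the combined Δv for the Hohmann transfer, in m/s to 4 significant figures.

Δv = 16150 m/s

From the circular-orbit relation v² = μ/r at r = 1.292×10^5 km: μ = v²r = (31.32)² × 1.292×10^5 = 1.26738×10^8 km³/s².
Semi-major axis of the transfer orbit: a_t = (9.587×10^5 + 1.292×10^5)/2 = 5.4395×10^5 km.
At r₁ the circular-orbit speed is v₁ = √(μ/r₁) = 11.498 km/s.
On the transfer ellipse at r₁, vis-viva equation gives v_a = √[μ(2/r₁ − 1/a_t)] = 5.6036 km/s.
First burn Δv₁ = |v_a − v₁| = 5.894 km/s.
At r₂, v₂ = √(μ/r₂) = 31.32 km/s.
Transfer-orbit speed at r₂: v_p = √[μ(2/r₂ − 1/a_t)] = 41.58 km/s.
Second burn Δv₂ = |v₂ − v_p| = 10.26 km/s.
Total Δv = Δv₁ + Δv₂ = 16.15 km/s.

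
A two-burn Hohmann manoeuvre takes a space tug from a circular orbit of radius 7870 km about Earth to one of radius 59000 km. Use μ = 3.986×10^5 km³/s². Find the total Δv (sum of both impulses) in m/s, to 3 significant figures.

Δv = 3680 m/s

The Hohmann ellipse has a_t = (r₁ + r₂)/2 = 33435 km.
Circular speed at r₁: v₁ = √(μ/r₁) = √(3.986×10^5/7870) = 7.117 km/s.
On the transfer ellipse at r₁, v² = μ(2/r − 1/a) gives v_p = √[μ(2/r₁ − 1/a_t)] = 9.454 km/s.
First burn Δv₁ = |v_p − v₁| = 2.337 km/s.
At r₂, v₂ = √(μ/r₂) = 2.599 km/s.
Transfer-orbit speed at r₂: v_a = √[μ(2/r₂ − 1/a_t)] = 1.261 km/s.
Second burn Δv₂ = |v₂ − v_a| = 1.338 km/s.
Total Δv = Δv₁ + Δv₂ = 3.675 km/s.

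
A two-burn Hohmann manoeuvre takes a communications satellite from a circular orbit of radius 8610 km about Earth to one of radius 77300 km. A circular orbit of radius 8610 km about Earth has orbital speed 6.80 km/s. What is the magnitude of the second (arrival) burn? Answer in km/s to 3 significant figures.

From the circular-orbit relation v² = μ/r at r = 8610 km: μ = v²r = (6.80)² × 8610 = 3.98126×10^5 km³/s².
Transfer-ellipse semi-major axis a_t = (r₁ + r₂)/2 = (8610 + 77300)/2 = 42955 km.
On the circular orbit at r = 77300 km, v_c = √(μ/r) = 2.269 km/s.
Transfer-orbit speed at the same r (vis-viva, a = a_t): v_t = √[μ(2/r − 1/a_t)] = 1.016 km/s.
Δv₂ = |v_t − v_c| = |1.016 − 2.269| = 1.253 km/s.

Δv₂ = 1.25 km/s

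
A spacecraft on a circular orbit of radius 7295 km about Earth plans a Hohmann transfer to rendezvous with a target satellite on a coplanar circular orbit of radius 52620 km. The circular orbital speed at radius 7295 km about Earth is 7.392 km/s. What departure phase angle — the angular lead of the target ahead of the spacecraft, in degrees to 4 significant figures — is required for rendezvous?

From the circular-orbit relation v² = μ/r at r = 7295 km: μ = v²r = (7.392)² × 7295 = 3.98611×10^5 km³/s².
The Hohmann ellipse has a_t = (r₁ + r₂)/2 = 29957.5 km.
The half-period of the transfer ellipse is t = π√(a_t³/μ) = 25801 s.
Target angular speed ω₂ = √(μ/r₂³) = 5.2306×10^-5 rad/s.
Angle swept by the target during transfer: ω₂·t = 1.3495 rad = 77.32°.
Arrival is 180° from departure on the ellipse, so φ = 180° − 77.32° = 102.7°.

φ = 102.7°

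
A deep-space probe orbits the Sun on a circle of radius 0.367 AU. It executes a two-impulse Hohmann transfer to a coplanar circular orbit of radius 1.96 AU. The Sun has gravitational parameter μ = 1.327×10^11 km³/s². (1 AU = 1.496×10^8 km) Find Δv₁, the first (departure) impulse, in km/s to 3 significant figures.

Δv₁ = 14.6 km/s

In km: r₁ = 0.367 × 1.496×10^8 = 5.49032×10^7 km; r₂ = 1.96 × 1.496×10^8 = 2.93216×10^8 km.
Semi-major axis of the transfer orbit: a_t = (5.49032×10^7 + 2.93216×10^8)/2 = 1.740596×10^8 km.
Circular speed at r = 5.49032×10^7 km: v_c = √(μ/r) = 49.16 km/s.
Transfer-orbit speed at the same r (vis-viva, a = a_t): v_t = √[μ(2/r − 1/a_t)] = 63.81 km/s.
Δv₁ = |v_t − v_c| = |63.81 − 49.16| = 14.65 km/s.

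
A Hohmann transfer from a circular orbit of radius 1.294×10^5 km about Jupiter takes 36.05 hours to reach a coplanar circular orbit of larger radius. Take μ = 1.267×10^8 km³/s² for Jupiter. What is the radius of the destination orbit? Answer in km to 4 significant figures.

r₂ = 1.071×10^6 km

Transfer time t = 36.05 hours = 1.2978×10^5 s, and t = π√(a_t³/μ).
So a_t = (μ t²/π²)^(1/3) = (1.267×10^8 × (1.2978×10^5)² / π²)^(1/3) = 6.0020×10^5 km.
Since a_t = (r₁ + r₂)/2, r₂ = 2a_t − r₁ = 2×6.0020×10^5 − 1.294×10^5 = 1.071×10^6 km.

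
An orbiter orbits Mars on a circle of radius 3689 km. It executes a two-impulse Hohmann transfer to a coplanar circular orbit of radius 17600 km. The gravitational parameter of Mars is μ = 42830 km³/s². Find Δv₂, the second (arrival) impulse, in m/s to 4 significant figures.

Δv₂ = 641.6 m/s

Semi-major axis of the transfer orbit: a_t = (3689 + 17600)/2 = 10644.5 km.
Circular speed at r = 17600 km: v_c = √(μ/r) = 1.560 km/s.
Vis-viva on the transfer ellipse at r = 17600 km gives v_t = √[μ(2/r − 1/a_t)] = 0.9184 km/s.
Δv₂ = |v_t − v_c| = |0.9184 − 1.560| = 0.6416 km/s.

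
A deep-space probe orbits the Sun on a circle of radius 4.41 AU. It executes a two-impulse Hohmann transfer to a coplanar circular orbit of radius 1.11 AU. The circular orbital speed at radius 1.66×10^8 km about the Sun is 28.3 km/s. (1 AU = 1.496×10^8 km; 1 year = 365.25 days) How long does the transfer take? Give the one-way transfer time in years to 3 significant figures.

t = 2.29 years

From the circular-orbit relation v² = μ/r at r = 1.66×10^8 km: μ = v²r = (28.3)² × 1.66×10^8 = 1.32948×10^11 km³/s².
In km: r₁ = 4.41 × 1.496×10^8 = 6.59736×10^8 km; r₂ = 1.11 × 1.496×10^8 = 1.66056×10^8 km.
Semi-major axis of the transfer orbit: a_t = (6.59736×10^8 + 1.66056×10^8)/2 = 4.12896×10^8 km.
Half the transfer-orbit period gives t = π√(a_t³/μ) = 7.229×10^7 s.
Converting: 7.229×10^7 s ÷ 3.15576×10^7 s/year (365.25 × 86400) = 2.29 years.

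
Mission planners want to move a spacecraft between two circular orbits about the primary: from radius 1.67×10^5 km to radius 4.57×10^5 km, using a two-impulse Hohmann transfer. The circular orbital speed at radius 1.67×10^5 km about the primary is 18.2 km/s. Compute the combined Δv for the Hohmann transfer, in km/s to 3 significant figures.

From the circular-orbit relation v² = μ/r at r = 1.67×10^5 km: μ = v²r = (18.2)² × 1.67×10^5 = 5.53171×10^7 km³/s².
Transfer-ellipse semi-major axis a_t = (r₁ + r₂)/2 = (1.670×10^5 + 4.570×10^5)/2 = 3.120×10^5 km.
At r₁ the circular-orbit speed is v₁ = √(μ/r₁) = 18.200 km/s.
Transfer-orbit speed at r₁ (v² = μ(2/r − 1/a)): v_p = √[μ(2/r₁ − 1/a_t)] = 22.027 km/s.
First burn Δv₁ = |v_p − v₁| = 3.827 km/s.
Circular speed at r₂: v₂ = √(μ/r₂) = 11.002 km/s.
Transfer-orbit speed at r₂: v_a = √[μ(2/r₂ − 1/a_t)] = 8.0492 km/s.
Second burn Δv₂ = |v₂ − v_a| = 2.953 km/s.
Total Δv = Δv₁ + Δv₂ = 6.780 km/s.

Δv = 6.78 km/s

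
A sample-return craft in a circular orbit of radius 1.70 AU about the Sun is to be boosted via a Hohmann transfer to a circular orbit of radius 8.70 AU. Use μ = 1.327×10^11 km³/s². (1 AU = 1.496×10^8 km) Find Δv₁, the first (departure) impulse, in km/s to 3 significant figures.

In km: r₁ = 1.70 × 1.496×10^8 = 2.5432×10^8 km; r₂ = 8.70 × 1.496×10^8 = 1.30152×10^9 km.
Semi-major axis of the transfer orbit: a_t = (2.5432×10^8 + 1.30152×10^9)/2 = 7.7792×10^8 km.
Circular speed at r = 2.5432×10^8 km: v_c = √(μ/r) = 22.8426 km/s.
Transfer-orbit speed at the same r (vis-viva, a = a_t): v_t = √[μ(2/r − 1/a_t)] = 29.5463 km/s.
Δv₁ = |v_t − v_c| = |29.5463 − 22.8426| = 6.704 km/s.

Δv₁ = 6.70 km/s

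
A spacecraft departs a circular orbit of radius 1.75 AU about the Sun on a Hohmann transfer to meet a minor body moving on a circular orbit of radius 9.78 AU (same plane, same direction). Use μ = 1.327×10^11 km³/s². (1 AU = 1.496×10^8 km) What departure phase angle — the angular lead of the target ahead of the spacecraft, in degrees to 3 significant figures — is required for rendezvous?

φ = 98.5°

In km: r₁ = 1.75 × 1.496×10^8 = 2.618×10^8 km; r₂ = 9.78 × 1.496×10^8 = 1.463088×10^9 km.
Semi-major axis of the transfer orbit: a_t = (2.618×10^8 + 1.463088×10^9)/2 = 8.62444×10^8 km.
The half-period of the transfer ellipse is t = π√(a_t³/μ) = 2.1843×10^8 s.
The target's mean motion on its circular orbit is ω₂ = √(μ/r₂³) = 6.5092×10^-9 rad/s.
Angle swept by the target during transfer: ω₂·t = 1.4218 rad = 81.46°.
Arrival is 180° from departure on the ellipse, so φ = 180° − 81.46° = 98.5°.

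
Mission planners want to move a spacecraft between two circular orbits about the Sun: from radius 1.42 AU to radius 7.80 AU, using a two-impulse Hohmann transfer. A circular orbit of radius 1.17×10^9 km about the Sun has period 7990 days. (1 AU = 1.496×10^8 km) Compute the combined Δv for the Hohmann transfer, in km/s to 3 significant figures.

From Kepler's third law T² = 4π²r³/μ at r = 1.17×10^9 km, T = 7990 days = 7990 × 86400 s = 6.90336×10^8 s: μ = 4π²r³/T² = 1.32677×10^11 km³/s².
In km: r₁ = 1.42 × 1.496×10^8 = 2.12432×10^8 km; r₂ = 7.80 × 1.496×10^8 = 1.16688×10^9 km.
Semi-major axis of the transfer orbit: a_t = (2.12432×10^8 + 1.16688×10^9)/2 = 6.89656×10^8 km.
Circular speed at r₁: v₁ = √(μ/r₁) = √(1.32677×10^11/2.12432×10^8) = 24.9913 km/s.
Transfer-orbit speed at r₁ (v² = μ(2/r − 1/a)): v_p = √[μ(2/r₁ − 1/a_t)] = 32.5076 km/s.
First burn Δv₁ = |v_p − v₁| = 7.516 km/s.
At r₂, v₂ = √(μ/r₂) = 10.663 km/s.
Transfer-orbit speed at r₂: v_a = √[μ(2/r₂ − 1/a_t)] = 5.9181 km/s.
Second burn Δv₂ = |v₂ − v_a| = 4.745 km/s.
Δv = Δv₁ + Δv₂ = 7.516 + 4.745 = 12.26 km/s.

Δv = 12.3 km/s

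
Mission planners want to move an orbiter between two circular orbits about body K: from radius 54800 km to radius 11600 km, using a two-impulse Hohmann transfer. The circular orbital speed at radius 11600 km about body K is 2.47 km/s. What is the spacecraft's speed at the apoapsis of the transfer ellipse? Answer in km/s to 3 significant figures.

v = 0.672 km/s

From the circular-orbit relation v² = μ/r at r = 11600 km: μ = v²r = (2.47)² × 11600 = 70770.4 km³/s².
Semi-major axis of the transfer orbit: a_t = (54800 + 11600)/2 = 33200 km.
The apoapsis of the transfer ellipse is at r = 54800 km.
Applying v² = μ(2/r − 1/a_t): v = 0.6717 km/s.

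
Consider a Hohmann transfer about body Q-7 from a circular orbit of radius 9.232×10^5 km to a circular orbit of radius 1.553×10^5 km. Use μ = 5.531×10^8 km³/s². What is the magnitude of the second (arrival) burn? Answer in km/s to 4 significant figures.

Δv₂ = 18.41 km/s

The Hohmann ellipse has a_t = (r₁ + r₂)/2 = 5.3925×10^5 km.
Circular speed at r = 1.553×10^5 km: v_c = √(μ/r) = 59.68 km/s.
Vis-viva on the transfer ellipse at r = 1.553×10^5 km gives v_t = √[μ(2/r − 1/a_t)] = 78.09 km/s.
Δv₂ = |v_t − v_c| = |78.09 − 59.68| = 18.41 km/s.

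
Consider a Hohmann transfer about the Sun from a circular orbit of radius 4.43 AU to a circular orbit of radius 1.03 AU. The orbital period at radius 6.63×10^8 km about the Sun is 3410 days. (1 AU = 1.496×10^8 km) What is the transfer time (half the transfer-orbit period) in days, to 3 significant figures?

From Kepler's third law T² = 4π²r³/μ at r = 6.63×10^8 km, T = 3410 days = 3410 × 86400 s = 2.94624×10^8 s: μ = 4π²r³/T² = 1.32545×10^11 km³/s².
In km: r₁ = 4.43 × 1.496×10^8 = 6.62728×10^8 km; r₂ = 1.03 × 1.496×10^8 = 1.54088×10^8 km.
Transfer-ellipse semi-major axis a_t = (r₁ + r₂)/2 = (6.62728×10^8 + 1.54088×10^8)/2 = 4.08408×10^8 km.
Half the transfer-orbit period gives t = π√(a_t³/μ) = 7.122×10^7 s.
Converting: 7.122×10^7 s ÷ 86400 s/day = 824 days.

t = 824 days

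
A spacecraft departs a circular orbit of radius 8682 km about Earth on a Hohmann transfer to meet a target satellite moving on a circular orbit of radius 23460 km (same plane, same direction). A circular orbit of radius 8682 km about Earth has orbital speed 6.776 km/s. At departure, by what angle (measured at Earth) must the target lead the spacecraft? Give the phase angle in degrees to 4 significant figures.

φ = 77.94°

From the circular-orbit relation v² = μ/r at r = 8682 km: μ = v²r = (6.776)² × 8682 = 3.98627×10^5 km³/s².
The Hohmann ellipse has a_t = (r₁ + r₂)/2 = 16071 km.
The half-period of the transfer ellipse is t = π√(a_t³/μ) = 10137.5 s.
The target's mean motion on its circular orbit is ω₂ = √(μ/r₂³) = 1.75708×10^-4 rad/s.
Angle swept by the target during transfer: ω₂·t = 1.7812 rad = 102.06°.
The spacecraft traverses 180° on the transfer ellipse, so the target must lead by 180° − 102.06° = 77.94°.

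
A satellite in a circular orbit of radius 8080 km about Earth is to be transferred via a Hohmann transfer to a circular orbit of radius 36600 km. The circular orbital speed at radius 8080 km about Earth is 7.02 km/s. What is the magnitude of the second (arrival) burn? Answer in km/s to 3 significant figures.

Δv₂ = 1.31 km/s

From the circular-orbit relation v² = μ/r at r = 8080 km: μ = v²r = (7.02)² × 8080 = 3.98186×10^5 km³/s².
The Hohmann ellipse has a_t = (r₁ + r₂)/2 = 22340 km.
On the circular orbit at r = 36600 km, v_c = √(μ/r) = 3.2984 km/s.
Vis-viva on the transfer ellipse at r = 36600 km gives v_t = √[μ(2/r − 1/a_t)] = 1.9837 km/s.
Δv₂ = |v_t − v_c| = |1.9837 − 3.2984| = 1.315 km/s.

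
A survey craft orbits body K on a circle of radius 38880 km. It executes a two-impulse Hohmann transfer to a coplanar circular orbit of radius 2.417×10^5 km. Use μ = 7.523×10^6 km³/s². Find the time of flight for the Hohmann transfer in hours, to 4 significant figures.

Transfer-ellipse semi-major axis a_t = (r₁ + r₂)/2 = (38880 + 2.417×10^5)/2 = 1.4029×10^5 km.
Transfer time t = π√(a_t³/μ) = π√((1.4029×10^5)³ / 7.523×10^6) = 60190 s.
Converting: 60190 s ÷ 3600 s/hour = 16.72 hours.

t = 16.72 hours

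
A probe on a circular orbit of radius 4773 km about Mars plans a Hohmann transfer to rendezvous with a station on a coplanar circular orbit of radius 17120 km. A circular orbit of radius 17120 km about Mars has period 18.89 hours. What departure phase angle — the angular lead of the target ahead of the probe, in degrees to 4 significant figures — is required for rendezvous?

φ = 87.97°

From Kepler's third law T² = 4π²r³/μ at r = 17120 km, T = 18.89 hours = 18.89 × 3600 s = 68004 s: μ = 4π²r³/T² = 42835.3 km³/s².
Transfer-ellipse semi-major axis a_t = (r₁ + r₂)/2 = (4773 + 17120)/2 = 10946.5 km.
Transfer time t = π√(a_t³/μ) = 17384 s.
The target's mean motion on its circular orbit is ω₂ = √(μ/r₂³) = 9.2394×10^-5 rad/s.
Angle swept by the target during transfer: ω₂·t = 1.6062 rad = 92.03°.
Arrival is 180° from departure on the ellipse, so φ = 180° − 92.03° = 87.97°.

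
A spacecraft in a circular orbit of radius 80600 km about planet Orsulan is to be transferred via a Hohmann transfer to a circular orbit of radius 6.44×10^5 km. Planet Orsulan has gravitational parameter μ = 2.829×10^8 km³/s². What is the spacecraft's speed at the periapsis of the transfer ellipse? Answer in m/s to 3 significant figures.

Transfer-ellipse semi-major axis a_t = (r₁ + r₂)/2 = (80600 + 6.440×10^5)/2 = 3.623×10^5 km.
The periapsis of the transfer ellipse is at r = 80600 km.
Applying v² = μ(2/r − 1/a_t): v = 78.99 km/s.

v = 79000 m/s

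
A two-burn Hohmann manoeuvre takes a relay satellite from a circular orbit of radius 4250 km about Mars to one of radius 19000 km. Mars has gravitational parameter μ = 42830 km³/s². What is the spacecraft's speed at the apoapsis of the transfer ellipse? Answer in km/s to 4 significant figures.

Semi-major axis of the transfer orbit: a_t = (4250 + 19000)/2 = 11625 km.
The apoapsis of the transfer ellipse is at r = 19000 km.
From the vis-viva equation, v = √[μ(2/r − 1/a_t)] = 0.9078 km/s.

v = 0.9078 km/s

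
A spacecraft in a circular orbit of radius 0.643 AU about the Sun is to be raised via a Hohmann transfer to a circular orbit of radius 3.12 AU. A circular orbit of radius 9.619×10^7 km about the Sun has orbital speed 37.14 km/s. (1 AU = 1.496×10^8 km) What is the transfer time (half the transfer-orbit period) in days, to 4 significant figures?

From the circular-orbit relation v² = μ/r at r = 9.619×10^7 km: μ = v²r = (37.14)² × 9.619×10^7 = 1.32683×10^11 km³/s².
In km: r₁ = 0.643 × 1.496×10^8 = 9.61928×10^7 km; r₂ = 3.12 × 1.496×10^8 = 4.66752×10^8 km.
Semi-major axis of the transfer orbit: a_t = (9.61928×10^7 + 4.66752×10^8)/2 = 2.814724×10^8 km.
Half the transfer-orbit period gives t = π√(a_t³/μ) = 4.073×10^7 s.
Converting: 4.073×10^7 s ÷ 86400 s/day = 471.4 days.

t = 471.4 days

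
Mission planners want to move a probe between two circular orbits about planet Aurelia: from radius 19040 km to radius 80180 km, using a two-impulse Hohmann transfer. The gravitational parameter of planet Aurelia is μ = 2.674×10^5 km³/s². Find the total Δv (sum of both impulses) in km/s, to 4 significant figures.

The Hohmann ellipse has a_t = (r₁ + r₂)/2 = 49610 km.
Circular speed at r₁: v₁ = √(μ/r₁) = √(2.674×10^5/19040) = 3.7475 km/s.
On the transfer ellipse at r₁, vis-viva equation gives v_p = √[μ(2/r₁ − 1/a_t)] = 4.7643 km/s.
First burn Δv₁ = |v_p − v₁| = 1.017 km/s.
At r₂, v₂ = √(μ/r₂) = 1.826197 km/s.
Transfer-orbit speed at r₂: v_a = √[μ(2/r₂ − 1/a_t)] = 1.131349 km/s.
Second burn Δv₂ = |v₂ − v_a| = 0.6948 km/s.
Δv = Δv₁ + Δv₂ = 1.017 + 0.6948 = 1.712 km/s.

Δv = 1.712 km/s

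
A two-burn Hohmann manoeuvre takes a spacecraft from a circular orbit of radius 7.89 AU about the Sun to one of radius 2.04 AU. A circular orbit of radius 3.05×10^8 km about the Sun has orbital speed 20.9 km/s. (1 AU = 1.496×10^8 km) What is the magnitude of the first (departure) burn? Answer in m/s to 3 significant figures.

From the circular-orbit relation v² = μ/r at r = 3.05×10^8 km: μ = v²r = (20.9)² × 3.05×10^8 = 1.33227×10^11 km³/s².
In km: r₁ = 7.89 × 1.496×10^8 = 1.180344×10^9 km; r₂ = 2.04 × 1.496×10^8 = 3.05184×10^8 km.
Transfer-ellipse semi-major axis a_t = (r₁ + r₂)/2 = (1.180344×10^9 + 3.05184×10^8)/2 = 7.42764×10^8 km.
On the circular orbit at r = 1.180344×10^9 km, v_c = √(μ/r) = 10.624 km/s.
Vis-viva on the transfer ellipse at r = 1.180344×10^9 km gives v_t = √[μ(2/r − 1/a_t)] = 6.8100 km/s.
Δv₁ = |v_t − v_c| = |6.8100 − 10.624| = 3.814 km/s.

Δv₁ = 3810 m/s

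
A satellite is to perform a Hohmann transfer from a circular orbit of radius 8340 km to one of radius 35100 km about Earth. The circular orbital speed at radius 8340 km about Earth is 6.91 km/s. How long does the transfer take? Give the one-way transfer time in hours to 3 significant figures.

From the circular-orbit relation v² = μ/r at r = 8340 km: μ = v²r = (6.91)² × 8340 = 3.98219×10^5 km³/s².
Transfer-ellipse semi-major axis a_t = (r₁ + r₂)/2 = (8340 + 35100)/2 = 21720 km.
Transfer time t = π√(a_t³/μ) = π√((21720)³ / 3.98219×10^5) = 15940 s.
Converting: 15940 s ÷ 3600 s/hour = 4.43 hours.

t = 4.43 hours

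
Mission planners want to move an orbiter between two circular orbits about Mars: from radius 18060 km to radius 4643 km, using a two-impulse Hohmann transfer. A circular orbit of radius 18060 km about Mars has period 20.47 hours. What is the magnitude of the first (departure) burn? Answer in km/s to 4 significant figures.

From Kepler's third law T² = 4π²r³/μ at r = 18060 km, T = 20.47 hours = 20.47 × 3600 s = 73692 s: μ = 4π²r³/T² = 42822.5 km³/s².
Transfer-ellipse semi-major axis a_t = (r₁ + r₂)/2 = (18060 + 4643)/2 = 11351.5 km.
Circular speed at r = 18060 km: v_c = √(μ/r) = 1.5398 km/s.
Vis-viva on the transfer ellipse at r = 18060 km gives v_t = √[μ(2/r − 1/a_t)] = 0.98480 km/s.
Δv₁ = |v_t − v_c| = |0.98480 − 1.5398| = 0.5550 km/s.

Δv₁ = 0.5550 km/s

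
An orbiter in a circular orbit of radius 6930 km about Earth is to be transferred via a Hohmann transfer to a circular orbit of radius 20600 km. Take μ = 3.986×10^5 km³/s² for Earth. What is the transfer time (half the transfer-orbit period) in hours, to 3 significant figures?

t = 2.23 hours

Semi-major axis of the transfer orbit: a_t = (6930 + 20600)/2 = 13765 km.
Half the transfer-orbit period gives t = π√(a_t³/μ) = 8036 s.
Converting: 8036 s ÷ 3600 s/hour = 2.23 hours.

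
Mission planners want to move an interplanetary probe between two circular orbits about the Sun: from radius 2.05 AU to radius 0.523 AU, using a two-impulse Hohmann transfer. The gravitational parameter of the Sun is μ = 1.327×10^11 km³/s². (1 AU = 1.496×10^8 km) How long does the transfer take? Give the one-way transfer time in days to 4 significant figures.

t = 266.5 days

In km: r₁ = 2.05 × 1.496×10^8 = 3.0668×10^8 km; r₂ = 0.523 × 1.496×10^8 = 7.82408×10^7 km.
The Hohmann ellipse has a_t = (r₁ + r₂)/2 = 1.924604×10^8 km.
Transfer time t = π√(a_t³/μ) = π√((1.924604×10^8)³ / 1.327×10^11) = 2.3026×10^7 s.
Converting: 2.3026×10^7 s ÷ 86400 s/day = 266.5 days.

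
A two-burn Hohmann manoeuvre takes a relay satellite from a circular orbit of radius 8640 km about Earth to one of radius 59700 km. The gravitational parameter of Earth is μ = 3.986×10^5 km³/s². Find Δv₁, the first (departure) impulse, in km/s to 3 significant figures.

Δv₁ = 2.19 km/s

Transfer-ellipse semi-major axis a_t = (r₁ + r₂)/2 = (8640 + 59700)/2 = 34170 km.
On the circular orbit at r = 8640 km, v_c = √(μ/r) = 6.792 km/s.
Transfer-orbit speed at the same r (vis-viva, a = a_t): v_t = √[μ(2/r − 1/a_t)] = 8.978 km/s.
Δv₁ = |v_t − v_c| = |8.978 − 6.792| = 2.186 km/s.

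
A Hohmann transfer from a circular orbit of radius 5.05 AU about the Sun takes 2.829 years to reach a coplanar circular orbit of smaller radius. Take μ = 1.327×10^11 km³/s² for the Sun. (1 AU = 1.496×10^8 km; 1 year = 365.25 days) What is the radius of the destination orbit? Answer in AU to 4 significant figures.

In km: r₁ = 5.05 × 1.496×10^8 = 7.5548×10^8 km.
Transfer time t = 2.829 years × 365.25 × 86400 s = 8.92764504×10^7 s, and t = π√(a_t³/μ).
So a_t = (μ t²/π²)^(1/3) = (1.327×10^11 × (8.92764504×10^7)² / π²)^(1/3) = 4.7499×10^8 km.
Since a_t = (r₁ + r₂)/2, r₂ = 2a_t − r₁ = 2×4.7499×10^8 − 7.5548×10^8 = 1.945×10^8 km.
In AU: r₂ = 1.945×10^8 / 1.496×10^8 = 1.300 AU.

r₂ = 1.300 AU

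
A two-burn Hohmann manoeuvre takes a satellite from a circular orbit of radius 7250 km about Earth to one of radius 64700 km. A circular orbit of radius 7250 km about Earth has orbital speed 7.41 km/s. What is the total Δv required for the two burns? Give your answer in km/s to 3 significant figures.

Δv = 3.89 km/s

From the circular-orbit relation v² = μ/r at r = 7250 km: μ = v²r = (7.41)² × 7250 = 3.98084×10^5 km³/s².
The Hohmann ellipse has a_t = (r₁ + r₂)/2 = 35975 km.
Circular speed at r₁: v₁ = √(μ/r₁) = √(3.98084×10^5/7250) = 7.410 km/s.
On the transfer ellipse at r₁, vis-viva gives v_p = √[μ(2/r₁ − 1/a_t)] = 9.937 km/s.
First burn Δv₁ = |v_p − v₁| = 2.527 km/s.
Circular speed at r₂: v₂ = √(μ/r₂) = 2.4805 km/s.
Transfer-orbit speed at r₂: v_a = √[μ(2/r₂ − 1/a_t)] = 1.1135 km/s.
Second burn Δv₂ = |v₂ − v_a| = 1.367 km/s.
Δv = Δv₁ + Δv₂ = 2.527 + 1.367 = 3.894 km/s.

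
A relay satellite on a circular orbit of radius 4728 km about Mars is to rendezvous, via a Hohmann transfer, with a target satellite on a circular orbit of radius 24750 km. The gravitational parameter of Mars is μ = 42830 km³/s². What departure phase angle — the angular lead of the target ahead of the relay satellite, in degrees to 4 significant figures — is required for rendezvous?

φ = 97.28°

Transfer-ellipse semi-major axis a_t = (r₁ + r₂)/2 = (4728 + 24750)/2 = 14739 km.
The half-period of the transfer ellipse is t = π√(a_t³/μ) = 27163 s.
The target's mean motion on its circular orbit is ω₂ = √(μ/r₂³) = 5.3151×10^-5 rad/s.
Angle swept by the target during transfer: ω₂·t = 1.4437 rad = 82.72°.
Arrival is 180° from departure on the ellipse, so φ = 180° − 82.72° = 97.28°.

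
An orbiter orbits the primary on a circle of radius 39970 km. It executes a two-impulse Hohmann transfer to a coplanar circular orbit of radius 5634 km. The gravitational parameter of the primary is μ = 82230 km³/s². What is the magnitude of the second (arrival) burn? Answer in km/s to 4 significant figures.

The Hohmann ellipse has a_t = (r₁ + r₂)/2 = 22802 km.
On the circular orbit at r = 5634 km, v_c = √(μ/r) = 3.820 km/s.
Transfer-orbit speed at the same r (vis-viva, a = a_t): v_t = √[μ(2/r − 1/a_t)] = 5.058 km/s.
Δv₂ = |v_t − v_c| = |5.058 − 3.820| = 1.238 km/s.

Δv₂ = 1.238 km/s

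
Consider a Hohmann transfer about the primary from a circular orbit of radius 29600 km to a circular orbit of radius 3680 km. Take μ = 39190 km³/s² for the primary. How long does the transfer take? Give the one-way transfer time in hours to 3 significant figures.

t = 9.46 hours

The Hohmann ellipse has a_t = (r₁ + r₂)/2 = 16640 km.
By Kepler's third law the transfer-orbit period is T = 2π√(a_t³/μ), so t = T/2 = 34060 s.
Converting: 34060 s ÷ 3600 s/hour = 9.46 hours.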